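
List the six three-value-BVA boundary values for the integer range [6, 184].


Range: [6, 184]
Boundaries: just below min, min, min+1, max-1, max, just above max
Values: [5, 6, 7, 183, 184, 185]

[5, 6, 7, 183, 184, 185]


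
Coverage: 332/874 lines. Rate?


Coverage = covered / total * 100
Coverage = 332 / 874 * 100
Coverage = 37.99%

37.99%


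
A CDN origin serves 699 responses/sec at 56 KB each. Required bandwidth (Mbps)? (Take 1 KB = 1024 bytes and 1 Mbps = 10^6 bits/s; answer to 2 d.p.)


Formula: Mbps = payload_bytes * RPS * 8 / 1e6
Payload per request = 56 KB = 56 * 1024 = 57344 bytes
Total bytes/sec = 57344 * 699 = 40083456
Total bits/sec = 40083456 * 8 = 320667648
Mbps = 320667648 / 1e6 = 320.67

320.67 Mbps


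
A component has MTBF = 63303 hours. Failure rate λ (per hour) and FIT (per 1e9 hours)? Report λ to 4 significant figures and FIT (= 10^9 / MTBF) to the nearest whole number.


Formula: λ = 1 / MTBF; FIT = λ × 1e9 = 1e9 / MTBF
λ = 1 / 63303 ≈ 1.580e-05 failures/hour
FIT = 1e9 / 63303 ≈ 15797 failures per 1e9 hours (nearest whole number)

λ = 1.580e-05 /h, FIT = 15797


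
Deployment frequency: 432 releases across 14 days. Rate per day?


Formula: deployments per day = releases / days
= 432 / 14
= 30.857 deploys/day
(equivalently, 216.0 deploys/week)

30.857 deploys/day


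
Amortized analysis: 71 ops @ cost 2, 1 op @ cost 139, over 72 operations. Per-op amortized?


Formula: Amortized cost = Total cost / Operations
Total cost = (71 * 2) + (1 * 139)
Total cost = 142 + 139 = 281
Amortized = 281 / 72 = 3.9028

3.9028


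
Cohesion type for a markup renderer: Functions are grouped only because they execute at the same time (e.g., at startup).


Reasoning: Related by timing only
Type: Temporal cohesion

Temporal cohesion


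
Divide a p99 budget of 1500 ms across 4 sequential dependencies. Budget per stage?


Formula: per_stage = total_budget / stages
per_stage = 1500 / 4
per_stage = 375.0 ms

375.0 ms


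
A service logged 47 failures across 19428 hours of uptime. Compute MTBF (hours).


Formula: MTBF = Total operating time / Number of failures
MTBF = 19428 / 47
MTBF = 413.36 hours

413.36 hours


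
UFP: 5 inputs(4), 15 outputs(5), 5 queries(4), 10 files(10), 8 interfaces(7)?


UFP = EI*4 + EO*5 + EQ*4 + ILF*10 + EIF*7
UFP = 5*4 + 15*5 + 5*4 + 10*10 + 8*7
UFP = 20 + 75 + 20 + 100 + 56
UFP = 271

271


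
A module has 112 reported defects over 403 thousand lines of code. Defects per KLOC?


Defect density = defects / KLOC
Defect density = 112 / 403
Defect density = 0.278 defects/KLOC

0.278 defects/KLOC


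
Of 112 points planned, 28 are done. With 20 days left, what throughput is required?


Formula: Required rate = Remaining points / Days left
Remaining = 112 - 28 = 84 points
Required rate = 84 / 20 = 4.2 points/day

4.2 points/day


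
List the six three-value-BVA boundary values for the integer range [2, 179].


Range: [2, 179]
Boundaries: just below min, min, min+1, max-1, max, just above max
Values: [1, 2, 3, 178, 179, 180]

[1, 2, 3, 178, 179, 180]


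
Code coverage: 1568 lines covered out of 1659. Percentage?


Coverage = covered / total * 100
Coverage = 1568 / 1659 * 100
Coverage = 94.51%

94.51%


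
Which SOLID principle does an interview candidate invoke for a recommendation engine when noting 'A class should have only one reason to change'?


This describes the Single Responsibility Principle (SRP)

Single Responsibility Principle (SRP)


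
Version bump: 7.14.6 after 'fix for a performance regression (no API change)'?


Current: 7.14.6
Change category: 'fix for a performance regression (no API change)' → patch bump
SemVer rule: patch bump → increment PATCH (MAJOR and MINOR unchanged)
New: 7.14.7

7.14.7


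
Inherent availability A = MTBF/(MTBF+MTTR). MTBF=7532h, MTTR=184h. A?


Availability = MTBF / (MTBF + MTTR)
Availability = 7532 / (7532 + 184)
Availability = 7532 / 7716
Availability = 97.6153%

97.6153%


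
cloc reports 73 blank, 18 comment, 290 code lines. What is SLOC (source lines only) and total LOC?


Total LOC = blank + comment + code
Total LOC = 73 + 18 + 290 = 381
SLOC (source only) = code = 290

Total LOC: 381, SLOC: 290


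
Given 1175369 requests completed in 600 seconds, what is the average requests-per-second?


Formula: throughput = requests / seconds
throughput = 1175369 / 600
throughput = 1958.95 requests/second

1958.95 requests/second


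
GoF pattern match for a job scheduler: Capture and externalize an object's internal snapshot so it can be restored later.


This matches the Memento pattern

Memento


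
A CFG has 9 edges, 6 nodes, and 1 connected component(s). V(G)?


Formula: V(G) = E - N + 2P
V(G) = 9 - 6 + 2*1
V(G) = 3 + 2
V(G) = 5

5


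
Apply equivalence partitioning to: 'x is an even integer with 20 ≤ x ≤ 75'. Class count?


Constraint: even integers in [20, 75]
Class 1: x < 20 — out-of-range invalid
Class 2: x in [20,75] but odd — wrong type invalid
Class 3: x in [20,75] and even — valid
Class 4: x > 75 — out-of-range invalid
Total equivalence classes: 4

4 equivalence classes


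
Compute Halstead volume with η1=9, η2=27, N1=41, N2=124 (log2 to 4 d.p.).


Formula: V = N * log2(η), where N = N1 + N2 and η = η1 + η2
η = 9 + 27 = 36
N = 41 + 124 = 165
log2(36) ≈ 5.1699
V = 165 * 5.1699 = 853.03

853.03


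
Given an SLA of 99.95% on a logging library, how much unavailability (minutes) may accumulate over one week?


Formula: allowed downtime = period * (100 - SLA) / 100
Period (week) = 10080 minutes
Unavailability fraction = (100 - 99.95) / 100
Allowed downtime = 10080 * (100 - 99.95) / 100
Allowed downtime = 5.04 minutes

5.04 minutes


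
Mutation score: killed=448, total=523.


Mutation score = killed / total * 100
Mutation score = 448 / 523 * 100
Mutation score = 85.66%

85.66%


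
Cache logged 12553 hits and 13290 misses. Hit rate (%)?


Formula: hit rate = hits / (hits + misses) * 100
hit rate = 12553 / (12553 + 13290) * 100
hit rate = 12553 / 25843 * 100
hit rate = 48.57%

48.57%


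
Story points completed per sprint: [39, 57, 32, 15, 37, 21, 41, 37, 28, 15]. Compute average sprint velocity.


Formula: Avg velocity = Total points / Number of sprints
Points: [39, 57, 32, 15, 37, 21, 41, 37, 28, 15]
Sum = 39 + 57 + 32 + 15 + 37 + 21 + 41 + 37 + 28 + 15 = 322
Avg velocity = 322 / 10 = 32.2 points/sprint

32.2 points/sprint


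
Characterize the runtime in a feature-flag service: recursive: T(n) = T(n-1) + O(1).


Reasoning: linear recursion with constant work per frame
Complexity: O(n)

O(n)


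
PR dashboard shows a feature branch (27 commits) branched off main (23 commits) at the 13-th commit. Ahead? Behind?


Common ancestor: commit #13
feature commits after divergence: 27 - 13 = 14
main commits after divergence: 23 - 13 = 10
feature is 14 commits ahead of main
main is 10 commits ahead of feature

feature ahead: 14, main ahead: 10


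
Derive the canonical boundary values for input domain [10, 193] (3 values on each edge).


Range: [10, 193]
Boundaries: just below min, min, min+1, max-1, max, just above max
Values: [9, 10, 11, 192, 193, 194]

[9, 10, 11, 192, 193, 194]


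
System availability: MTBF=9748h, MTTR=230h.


Availability = MTBF / (MTBF + MTTR)
Availability = 9748 / (9748 + 230)
Availability = 9748 / 9978
Availability = 97.6949%

97.6949%


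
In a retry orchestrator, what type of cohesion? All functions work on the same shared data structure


Reasoning: Functions share data
Type: Communicational cohesion

Communicational cohesion


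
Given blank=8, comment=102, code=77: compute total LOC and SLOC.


Total LOC = blank + comment + code
Total LOC = 8 + 102 + 77 = 187
SLOC (source only) = code = 77

Total LOC: 187, SLOC: 77


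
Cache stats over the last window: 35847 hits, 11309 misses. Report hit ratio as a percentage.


Formula: hit rate = hits / (hits + misses) * 100
hit rate = 35847 / (35847 + 11309) * 100
hit rate = 35847 / 47156 * 100
hit rate = 76.02%

76.02%


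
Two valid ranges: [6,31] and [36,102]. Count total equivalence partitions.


Valid ranges: [6,31] and [36,102]
Class 1: x < 6 — invalid
Class 2: 6 ≤ x ≤ 31 — valid
Class 3: 31 < x < 36 — invalid (gap between ranges)
Class 4: 36 ≤ x ≤ 102 — valid
Class 5: x > 102 — invalid
Total equivalence classes: 5

5 equivalence classes


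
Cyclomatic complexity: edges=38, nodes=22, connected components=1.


Formula: V(G) = E - N + 2P
V(G) = 38 - 22 + 2*1
V(G) = 16 + 2
V(G) = 18

18


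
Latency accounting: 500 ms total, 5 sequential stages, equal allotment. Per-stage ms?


Formula: per_stage = total_budget / stages
per_stage = 500 / 5
per_stage = 100.0 ms

100.0 ms


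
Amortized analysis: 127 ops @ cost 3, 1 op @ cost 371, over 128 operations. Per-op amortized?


Formula: Amortized cost = Total cost / Operations
Total cost = (127 * 3) + (1 * 371)
Total cost = 381 + 371 = 752
Amortized = 752 / 128 = 5.875

5.875


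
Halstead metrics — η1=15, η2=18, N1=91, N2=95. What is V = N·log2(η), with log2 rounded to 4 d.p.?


Formula: V = N * log2(η), where N = N1 + N2 and η = η1 + η2
η = 15 + 18 = 33
N = 91 + 95 = 186
log2(33) ≈ 5.0444
V = 186 * 5.0444 = 938.26

938.26


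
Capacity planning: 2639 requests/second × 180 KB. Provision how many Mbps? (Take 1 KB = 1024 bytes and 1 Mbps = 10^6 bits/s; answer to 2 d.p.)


Formula: Mbps = payload_bytes * RPS * 8 / 1e6
Payload per request = 180 KB = 180 * 1024 = 184320 bytes
Total bytes/sec = 184320 * 2639 = 486420480
Total bits/sec = 486420480 * 8 = 3891363840
Mbps = 3891363840 / 1e6 = 3891.36

3891.36 Mbps


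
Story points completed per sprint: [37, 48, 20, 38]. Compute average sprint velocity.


Formula: Avg velocity = Total points / Number of sprints
Points: [37, 48, 20, 38]
Sum = 37 + 48 + 20 + 38 = 143
Avg velocity = 143 / 4 = 35.75 points/sprint

35.75 points/sprint


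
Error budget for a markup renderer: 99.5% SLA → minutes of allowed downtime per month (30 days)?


Formula: allowed downtime = period * (100 - SLA) / 100
Period (month (30 days)) = 43200 minutes
Unavailability fraction = (100 - 99.5) / 100
Allowed downtime = 43200 * (100 - 99.5) / 100
Allowed downtime = 216.0 minutes

216.0 minutes


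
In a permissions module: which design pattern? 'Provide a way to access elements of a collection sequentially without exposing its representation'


This matches the Iterator pattern

Iterator


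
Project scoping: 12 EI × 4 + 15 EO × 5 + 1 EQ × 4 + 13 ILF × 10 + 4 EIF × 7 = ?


UFP = EI*4 + EO*5 + EQ*4 + ILF*10 + EIF*7
UFP = 12*4 + 15*5 + 1*4 + 13*10 + 4*7
UFP = 48 + 75 + 4 + 130 + 28
UFP = 285

285


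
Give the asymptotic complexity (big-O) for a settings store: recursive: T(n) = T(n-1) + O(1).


Reasoning: linear recursion with constant work per frame
Complexity: O(n)

O(n)


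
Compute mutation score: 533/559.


Mutation score = killed / total * 100
Mutation score = 533 / 559 * 100
Mutation score = 95.35%

95.35%


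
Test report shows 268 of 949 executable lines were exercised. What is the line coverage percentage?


Coverage = covered / total * 100
Coverage = 268 / 949 * 100
Coverage = 28.24%

28.24%


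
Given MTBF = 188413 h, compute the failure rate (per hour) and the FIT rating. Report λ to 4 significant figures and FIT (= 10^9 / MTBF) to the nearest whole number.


Formula: λ = 1 / MTBF; FIT = λ × 1e9 = 1e9 / MTBF
λ = 1 / 188413 ≈ 5.307e-06 failures/hour
FIT = 1e9 / 188413 ≈ 5307 failures per 1e9 hours (nearest whole number)

λ = 5.307e-06 /h, FIT = 5307


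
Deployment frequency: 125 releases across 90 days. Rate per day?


Formula: deployments per day = releases / days
= 125 / 90
= 1.389 deploys/day
(equivalently, 9.72 deploys/week)

1.389 deploys/day


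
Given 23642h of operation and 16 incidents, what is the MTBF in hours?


Formula: MTBF = Total operating time / Number of failures
MTBF = 23642 / 16
MTBF = 1477.63 hours

1477.63 hours


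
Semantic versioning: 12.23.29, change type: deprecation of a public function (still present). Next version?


Current: 12.23.29
Change category: 'deprecation of a public function (still present)' → minor bump
SemVer rule: minor bump → increment MINOR, reset PATCH to 0 (MAJOR unchanged)
New: 12.24.0

12.24.0


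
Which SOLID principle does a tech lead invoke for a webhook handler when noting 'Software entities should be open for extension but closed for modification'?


This describes the Open/Closed Principle (OCP)

Open/Closed Principle (OCP)


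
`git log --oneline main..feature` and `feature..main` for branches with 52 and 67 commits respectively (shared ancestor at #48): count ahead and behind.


Common ancestor: commit #48
feature commits after divergence: 52 - 48 = 4
main commits after divergence: 67 - 48 = 19
feature is 4 commits ahead of main
main is 19 commits ahead of feature

feature ahead: 4, main ahead: 19


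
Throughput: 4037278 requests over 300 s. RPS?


Formula: throughput = requests / seconds
throughput = 4037278 / 300
throughput = 13457.59 requests/second

13457.59 requests/second


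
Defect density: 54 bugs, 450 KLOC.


Defect density = defects / KLOC
Defect density = 54 / 450
Defect density = 0.12 defects/KLOC

0.12 defects/KLOC


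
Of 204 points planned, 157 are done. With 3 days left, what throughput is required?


Formula: Required rate = Remaining points / Days left
Remaining = 204 - 157 = 47 points
Required rate = 47 / 3 = 15.67 points/day

15.67 points/day


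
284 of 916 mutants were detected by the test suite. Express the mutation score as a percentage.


Mutation score = killed / total * 100
Mutation score = 284 / 916 * 100
Mutation score = 31.0%

31.0%


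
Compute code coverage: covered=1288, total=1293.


Coverage = covered / total * 100
Coverage = 1288 / 1293 * 100
Coverage = 99.61%

99.61%


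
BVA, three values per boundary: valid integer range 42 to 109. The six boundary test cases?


Range: [42, 109]
Boundaries: just below min, min, min+1, max-1, max, just above max
Values: [41, 42, 43, 108, 109, 110]

[41, 42, 43, 108, 109, 110]


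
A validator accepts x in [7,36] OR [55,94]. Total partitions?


Valid ranges: [7,36] and [55,94]
Class 1: x < 7 — invalid
Class 2: 7 ≤ x ≤ 36 — valid
Class 3: 36 < x < 55 — invalid (gap between ranges)
Class 4: 55 ≤ x ≤ 94 — valid
Class 5: x > 94 — invalid
Total equivalence classes: 5

5 equivalence classes


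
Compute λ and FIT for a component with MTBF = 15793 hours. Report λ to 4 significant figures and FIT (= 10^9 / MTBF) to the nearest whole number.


Formula: λ = 1 / MTBF; FIT = λ × 1e9 = 1e9 / MTBF
λ = 1 / 15793 ≈ 6.332e-05 failures/hour
FIT = 1e9 / 15793 ≈ 63319 failures per 1e9 hours (nearest whole number)

λ = 6.332e-05 /h, FIT = 63319


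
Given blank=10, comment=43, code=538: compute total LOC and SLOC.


Total LOC = blank + comment + code
Total LOC = 10 + 43 + 538 = 591
SLOC (source only) = code = 538

Total LOC: 591, SLOC: 538


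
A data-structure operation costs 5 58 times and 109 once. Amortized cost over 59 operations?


Formula: Amortized cost = Total cost / Operations
Total cost = (58 * 5) + (1 * 109)
Total cost = 290 + 109 = 399
Amortized = 399 / 59 = 6.7627

6.7627


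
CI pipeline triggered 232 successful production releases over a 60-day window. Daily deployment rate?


Formula: deployments per day = releases / days
= 232 / 60
= 3.867 deploys/day
(equivalently, 27.07 deploys/week)

3.867 deploys/day


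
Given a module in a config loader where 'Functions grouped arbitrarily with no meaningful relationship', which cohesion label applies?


Reasoning: Worst: random grouping
Type: Coincidental cohesion

Coincidental cohesion


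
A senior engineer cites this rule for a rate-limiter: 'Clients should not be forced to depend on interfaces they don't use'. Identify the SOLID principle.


This describes the Interface Segregation Principle (ISP)

Interface Segregation Principle (ISP)


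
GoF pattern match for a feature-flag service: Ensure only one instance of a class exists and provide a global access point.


This matches the Singleton pattern

Singleton


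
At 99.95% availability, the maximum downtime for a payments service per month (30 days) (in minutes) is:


Formula: allowed downtime = period * (100 - SLA) / 100
Period (month (30 days)) = 43200 minutes
Unavailability fraction = (100 - 99.95) / 100
Allowed downtime = 43200 * (100 - 99.95) / 100
Allowed downtime = 21.6 minutes

21.6 minutes


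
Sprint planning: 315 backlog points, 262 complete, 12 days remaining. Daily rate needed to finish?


Formula: Required rate = Remaining points / Days left
Remaining = 315 - 262 = 53 points
Required rate = 53 / 12 = 4.42 points/day

4.42 points/day


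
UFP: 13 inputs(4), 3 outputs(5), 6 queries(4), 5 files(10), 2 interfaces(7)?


UFP = EI*4 + EO*5 + EQ*4 + ILF*10 + EIF*7
UFP = 13*4 + 3*5 + 6*4 + 5*10 + 2*7
UFP = 52 + 15 + 24 + 50 + 14
UFP = 155

155


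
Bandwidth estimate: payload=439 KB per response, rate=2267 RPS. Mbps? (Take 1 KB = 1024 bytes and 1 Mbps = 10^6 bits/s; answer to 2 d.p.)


Formula: Mbps = payload_bytes * RPS * 8 / 1e6
Payload per request = 439 KB = 439 * 1024 = 449536 bytes
Total bytes/sec = 449536 * 2267 = 1019098112
Total bits/sec = 1019098112 * 8 = 8152784896
Mbps = 8152784896 / 1e6 = 8152.78

8152.78 Mbps


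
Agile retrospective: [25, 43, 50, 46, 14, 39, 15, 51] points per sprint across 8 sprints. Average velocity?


Formula: Avg velocity = Total points / Number of sprints
Points: [25, 43, 50, 46, 14, 39, 15, 51]
Sum = 25 + 43 + 50 + 46 + 14 + 39 + 15 + 51 = 283
Avg velocity = 283 / 8 = 35.38 points/sprint

35.38 points/sprint


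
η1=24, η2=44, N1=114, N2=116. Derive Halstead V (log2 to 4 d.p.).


Formula: V = N * log2(η), where N = N1 + N2 and η = η1 + η2
η = 24 + 44 = 68
N = 114 + 116 = 230
log2(68) ≈ 6.0875
V = 230 * 6.0875 = 1400.13

1400.13


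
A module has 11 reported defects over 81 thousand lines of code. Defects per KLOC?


Defect density = defects / KLOC
Defect density = 11 / 81
Defect density = 0.136 defects/KLOC

0.136 defects/KLOC


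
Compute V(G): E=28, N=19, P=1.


Formula: V(G) = E - N + 2P
V(G) = 28 - 19 + 2*1
V(G) = 9 + 2
V(G) = 11

11


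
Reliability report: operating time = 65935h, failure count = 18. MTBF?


Formula: MTBF = Total operating time / Number of failures
MTBF = 65935 / 18
MTBF = 3663.06 hours

3663.06 hours


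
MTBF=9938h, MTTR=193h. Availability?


Availability = MTBF / (MTBF + MTTR)
Availability = 9938 / (9938 + 193)
Availability = 9938 / 10131
Availability = 98.095%

98.095%


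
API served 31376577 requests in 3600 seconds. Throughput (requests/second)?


Formula: throughput = requests / seconds
throughput = 31376577 / 3600
throughput = 8715.72 requests/second

8715.72 requests/second


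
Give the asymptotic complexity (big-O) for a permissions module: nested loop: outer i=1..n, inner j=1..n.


Reasoning: n iterations times n iterations
Complexity: O(n^2)

O(n^2)


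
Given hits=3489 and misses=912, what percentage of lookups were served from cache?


Formula: hit rate = hits / (hits + misses) * 100
hit rate = 3489 / (3489 + 912) * 100
hit rate = 3489 / 4401 * 100
hit rate = 79.28%

79.28%


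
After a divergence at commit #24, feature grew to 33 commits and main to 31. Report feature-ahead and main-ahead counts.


Common ancestor: commit #24
feature commits after divergence: 33 - 24 = 9
main commits after divergence: 31 - 24 = 7
feature is 9 commits ahead of main
main is 7 commits ahead of feature

feature ahead: 9, main ahead: 7


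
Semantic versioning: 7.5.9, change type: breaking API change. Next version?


Current: 7.5.9
Change category: 'breaking API change' → major bump
SemVer rule: major bump → increment MAJOR, reset MINOR and PATCH to 0
New: 8.0.0

8.0.0


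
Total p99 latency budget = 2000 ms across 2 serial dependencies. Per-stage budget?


Formula: per_stage = total_budget / stages
per_stage = 2000 / 2
per_stage = 1000.0 ms

1000.0 ms


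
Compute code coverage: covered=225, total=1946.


Coverage = covered / total * 100
Coverage = 225 / 1946 * 100
Coverage = 11.56%

11.56%


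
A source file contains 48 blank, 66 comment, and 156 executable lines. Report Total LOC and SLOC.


Total LOC = blank + comment + code
Total LOC = 48 + 66 + 156 = 270
SLOC (source only) = code = 156

Total LOC: 270, SLOC: 156


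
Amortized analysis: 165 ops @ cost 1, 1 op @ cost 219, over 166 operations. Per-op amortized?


Formula: Amortized cost = Total cost / Operations
Total cost = (165 * 1) + (1 * 219)
Total cost = 165 + 219 = 384
Amortized = 384 / 166 = 2.3133

2.3133


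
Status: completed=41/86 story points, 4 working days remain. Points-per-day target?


Formula: Required rate = Remaining points / Days left
Remaining = 86 - 41 = 45 points
Required rate = 45 / 4 = 11.25 points/day

11.25 points/day


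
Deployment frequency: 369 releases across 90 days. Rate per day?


Formula: deployments per day = releases / days
= 369 / 90
= 4.1 deploys/day
(equivalently, 28.7 deploys/week)

4.1 deploys/day


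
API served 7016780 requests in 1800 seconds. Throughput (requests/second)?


Formula: throughput = requests / seconds
throughput = 7016780 / 1800
throughput = 3898.21 requests/second

3898.21 requests/second


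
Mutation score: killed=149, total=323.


Mutation score = killed / total * 100
Mutation score = 149 / 323 * 100
Mutation score = 46.13%

46.13%


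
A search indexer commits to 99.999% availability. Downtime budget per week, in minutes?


Formula: allowed downtime = period * (100 - SLA) / 100
Period (week) = 10080 minutes
Unavailability fraction = (100 - 99.999) / 100
Allowed downtime = 10080 * (100 - 99.999) / 100
Allowed downtime = 0.1008 minutes

0.1008 minutes


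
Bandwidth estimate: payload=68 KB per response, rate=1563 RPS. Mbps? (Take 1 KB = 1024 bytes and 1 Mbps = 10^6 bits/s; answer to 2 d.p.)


Formula: Mbps = payload_bytes * RPS * 8 / 1e6
Payload per request = 68 KB = 68 * 1024 = 69632 bytes
Total bytes/sec = 69632 * 1563 = 108834816
Total bits/sec = 108834816 * 8 = 870678528
Mbps = 870678528 / 1e6 = 870.68

870.68 Mbps


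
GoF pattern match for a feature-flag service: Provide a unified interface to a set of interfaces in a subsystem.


This matches the Facade pattern

Facade


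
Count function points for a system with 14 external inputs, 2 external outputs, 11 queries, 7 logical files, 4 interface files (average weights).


UFP = EI*4 + EO*5 + EQ*4 + ILF*10 + EIF*7
UFP = 14*4 + 2*5 + 11*4 + 7*10 + 4*7
UFP = 56 + 10 + 44 + 70 + 28
UFP = 208

208


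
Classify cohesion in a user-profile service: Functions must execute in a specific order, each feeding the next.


Reasoning: Output of one is input to next
Type: Sequential cohesion

Sequential cohesion


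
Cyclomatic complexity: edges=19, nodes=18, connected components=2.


Formula: V(G) = E - N + 2P
V(G) = 19 - 18 + 2*2
V(G) = 1 + 4
V(G) = 5

5


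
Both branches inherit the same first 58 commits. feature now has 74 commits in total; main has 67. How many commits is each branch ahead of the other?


Common ancestor: commit #58
feature commits after divergence: 74 - 58 = 16
main commits after divergence: 67 - 58 = 9
feature is 16 commits ahead of main
main is 9 commits ahead of feature

feature ahead: 16, main ahead: 9


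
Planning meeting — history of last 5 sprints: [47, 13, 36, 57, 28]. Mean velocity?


Formula: Avg velocity = Total points / Number of sprints
Points: [47, 13, 36, 57, 28]
Sum = 47 + 13 + 36 + 57 + 28 = 181
Avg velocity = 181 / 5 = 36.2 points/sprint

36.2 points/sprint


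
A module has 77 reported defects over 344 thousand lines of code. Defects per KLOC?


Defect density = defects / KLOC
Defect density = 77 / 344
Defect density = 0.224 defects/KLOC

0.224 defects/KLOC


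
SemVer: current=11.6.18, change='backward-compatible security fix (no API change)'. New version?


Current: 11.6.18
Change category: 'backward-compatible security fix (no API change)' → patch bump
SemVer rule: patch bump → increment PATCH (MAJOR and MINOR unchanged)
New: 11.6.19

11.6.19


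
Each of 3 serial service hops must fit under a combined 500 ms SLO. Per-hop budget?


Formula: per_stage = total_budget / stages
per_stage = 500 / 3
per_stage = 166.67 ms

166.67 ms


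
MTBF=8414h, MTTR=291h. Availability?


Availability = MTBF / (MTBF + MTTR)
Availability = 8414 / (8414 + 291)
Availability = 8414 / 8705
Availability = 96.6571%

96.6571%


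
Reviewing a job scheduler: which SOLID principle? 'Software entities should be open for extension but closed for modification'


This describes the Open/Closed Principle (OCP)

Open/Closed Principle (OCP)


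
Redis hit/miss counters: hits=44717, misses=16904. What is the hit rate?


Formula: hit rate = hits / (hits + misses) * 100
hit rate = 44717 / (44717 + 16904) * 100
hit rate = 44717 / 61621 * 100
hit rate = 72.57%

72.57%


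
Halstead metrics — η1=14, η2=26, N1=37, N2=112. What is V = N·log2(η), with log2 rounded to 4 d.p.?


Formula: V = N * log2(η), where N = N1 + N2 and η = η1 + η2
η = 14 + 26 = 40
N = 37 + 112 = 149
log2(40) ≈ 5.3219
V = 149 * 5.3219 = 792.96

792.96


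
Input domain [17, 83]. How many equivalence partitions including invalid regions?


Valid range: [17, 83]
Class 1: x < 17 — invalid
Class 2: 17 ≤ x ≤ 83 — valid
Class 3: x > 83 — invalid
Total equivalence classes: 3

3 equivalence classes


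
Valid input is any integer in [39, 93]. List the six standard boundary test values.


Range: [39, 93]
Boundaries: just below min, min, min+1, max-1, max, just above max
Values: [38, 39, 40, 92, 93, 94]

[38, 39, 40, 92, 93, 94]


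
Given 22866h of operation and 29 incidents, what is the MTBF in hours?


Formula: MTBF = Total operating time / Number of failures
MTBF = 22866 / 29
MTBF = 788.48 hours

788.48 hours


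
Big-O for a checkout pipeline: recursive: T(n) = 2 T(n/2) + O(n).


Reasoning: master theorem case 2 (merge-sort recurrence)
Complexity: O(n log n)

O(n log n)


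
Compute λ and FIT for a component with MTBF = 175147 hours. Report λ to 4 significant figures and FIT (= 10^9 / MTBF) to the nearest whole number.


Formula: λ = 1 / MTBF; FIT = λ × 1e9 = 1e9 / MTBF
λ = 1 / 175147 ≈ 5.709e-06 failures/hour
FIT = 1e9 / 175147 ≈ 5709 failures per 1e9 hours (nearest whole number)

λ = 5.709e-06 /h, FIT = 5709


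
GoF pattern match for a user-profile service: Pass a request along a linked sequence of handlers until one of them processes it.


This matches the Chain of Responsibility pattern

Chain of Responsibility


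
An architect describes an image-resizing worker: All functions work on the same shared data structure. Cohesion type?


Reasoning: Functions share data
Type: Communicational cohesion

Communicational cohesion


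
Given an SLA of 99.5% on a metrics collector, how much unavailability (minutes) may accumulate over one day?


Formula: allowed downtime = period * (100 - SLA) / 100
Period (day) = 1440 minutes
Unavailability fraction = (100 - 99.5) / 100
Allowed downtime = 1440 * (100 - 99.5) / 100
Allowed downtime = 7.2 minutes

7.2 minutes


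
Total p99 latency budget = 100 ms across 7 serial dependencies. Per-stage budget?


Formula: per_stage = total_budget / stages
per_stage = 100 / 7
per_stage = 14.29 ms

14.29 ms


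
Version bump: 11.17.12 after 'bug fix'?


Current: 11.17.12
Change category: 'bug fix' → patch bump
SemVer rule: patch bump → increment PATCH (MAJOR and MINOR unchanged)
New: 11.17.13

11.17.13


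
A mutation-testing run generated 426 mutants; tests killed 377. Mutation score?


Mutation score = killed / total * 100
Mutation score = 377 / 426 * 100
Mutation score = 88.5%

88.5%


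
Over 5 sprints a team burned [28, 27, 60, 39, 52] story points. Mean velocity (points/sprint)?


Formula: Avg velocity = Total points / Number of sprints
Points: [28, 27, 60, 39, 52]
Sum = 28 + 27 + 60 + 39 + 52 = 206
Avg velocity = 206 / 5 = 41.2 points/sprint

41.2 points/sprint


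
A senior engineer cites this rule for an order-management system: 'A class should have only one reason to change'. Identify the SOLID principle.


This describes the Single Responsibility Principle (SRP)

Single Responsibility Principle (SRP)


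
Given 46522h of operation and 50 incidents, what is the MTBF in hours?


Formula: MTBF = Total operating time / Number of failures
MTBF = 46522 / 50
MTBF = 930.44 hours

930.44 hours


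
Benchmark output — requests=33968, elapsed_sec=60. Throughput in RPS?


Formula: throughput = requests / seconds
throughput = 33968 / 60
throughput = 566.13 requests/second

566.13 requests/second


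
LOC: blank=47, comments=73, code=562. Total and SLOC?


Total LOC = blank + comment + code
Total LOC = 47 + 73 + 562 = 682
SLOC (source only) = code = 562

Total LOC: 682, SLOC: 562


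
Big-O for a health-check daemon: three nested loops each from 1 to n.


Reasoning: three levels of nesting over n
Complexity: O(n^3)

O(n^3)


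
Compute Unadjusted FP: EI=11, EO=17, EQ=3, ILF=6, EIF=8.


UFP = EI*4 + EO*5 + EQ*4 + ILF*10 + EIF*7
UFP = 11*4 + 17*5 + 3*4 + 6*10 + 8*7
UFP = 44 + 85 + 12 + 60 + 56
UFP = 257

257


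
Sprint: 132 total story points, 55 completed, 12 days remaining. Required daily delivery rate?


Formula: Required rate = Remaining points / Days left
Remaining = 132 - 55 = 77 points
Required rate = 77 / 12 = 6.42 points/day

6.42 points/day


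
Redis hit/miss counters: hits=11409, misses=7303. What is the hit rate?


Formula: hit rate = hits / (hits + misses) * 100
hit rate = 11409 / (11409 + 7303) * 100
hit rate = 11409 / 18712 * 100
hit rate = 60.97%

60.97%


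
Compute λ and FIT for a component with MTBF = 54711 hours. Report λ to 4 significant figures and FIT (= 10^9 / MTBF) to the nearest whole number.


Formula: λ = 1 / MTBF; FIT = λ × 1e9 = 1e9 / MTBF
λ = 1 / 54711 ≈ 1.828e-05 failures/hour
FIT = 1e9 / 54711 ≈ 18278 failures per 1e9 hours (nearest whole number)

λ = 1.828e-05 /h, FIT = 18278


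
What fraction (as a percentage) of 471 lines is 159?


Coverage = covered / total * 100
Coverage = 159 / 471 * 100
Coverage = 33.76%

33.76%


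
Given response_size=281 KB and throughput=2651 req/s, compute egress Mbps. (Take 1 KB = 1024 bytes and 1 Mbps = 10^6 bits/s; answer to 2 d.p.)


Formula: Mbps = payload_bytes * RPS * 8 / 1e6
Payload per request = 281 KB = 281 * 1024 = 287744 bytes
Total bytes/sec = 287744 * 2651 = 762809344
Total bits/sec = 762809344 * 8 = 6102474752
Mbps = 6102474752 / 1e6 = 6102.47

6102.47 Mbps


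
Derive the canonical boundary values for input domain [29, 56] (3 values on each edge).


Range: [29, 56]
Boundaries: just below min, min, min+1, max-1, max, just above max
Values: [28, 29, 30, 55, 56, 57]

[28, 29, 30, 55, 56, 57]


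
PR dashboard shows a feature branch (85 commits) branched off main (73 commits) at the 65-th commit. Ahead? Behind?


Common ancestor: commit #65
feature commits after divergence: 85 - 65 = 20
main commits after divergence: 73 - 65 = 8
feature is 20 commits ahead of main
main is 8 commits ahead of feature

feature ahead: 20, main ahead: 8


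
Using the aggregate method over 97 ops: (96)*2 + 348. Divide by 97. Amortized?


Formula: Amortized cost = Total cost / Operations
Total cost = (96 * 2) + (1 * 348)
Total cost = 192 + 348 = 540
Amortized = 540 / 97 = 5.567

5.567


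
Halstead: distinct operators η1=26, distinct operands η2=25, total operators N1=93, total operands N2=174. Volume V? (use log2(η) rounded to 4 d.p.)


Formula: V = N * log2(η), where N = N1 + N2 and η = η1 + η2
η = 26 + 25 = 51
N = 93 + 174 = 267
log2(51) ≈ 5.6724
V = 267 * 5.6724 = 1514.53

1514.53


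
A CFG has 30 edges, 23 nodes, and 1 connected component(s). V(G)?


Formula: V(G) = E - N + 2P
V(G) = 30 - 23 + 2*1
V(G) = 7 + 2
V(G) = 9

9


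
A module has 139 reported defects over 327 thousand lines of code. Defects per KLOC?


Defect density = defects / KLOC
Defect density = 139 / 327
Defect density = 0.425 defects/KLOC

0.425 defects/KLOC


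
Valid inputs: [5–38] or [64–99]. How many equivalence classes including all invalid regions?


Valid ranges: [5,38] and [64,99]
Class 1: x < 5 — invalid
Class 2: 5 ≤ x ≤ 38 — valid
Class 3: 38 < x < 64 — invalid (gap between ranges)
Class 4: 64 ≤ x ≤ 99 — valid
Class 5: x > 99 — invalid
Total equivalence classes: 5

5 equivalence classes


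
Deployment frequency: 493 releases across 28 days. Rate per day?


Formula: deployments per day = releases / days
= 493 / 28
= 17.607 deploys/day
(equivalently, 123.25 deploys/week)

17.607 deploys/day


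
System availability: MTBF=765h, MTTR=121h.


Availability = MTBF / (MTBF + MTTR)
Availability = 765 / (765 + 121)
Availability = 765 / 886
Availability = 86.3431%

86.3431%


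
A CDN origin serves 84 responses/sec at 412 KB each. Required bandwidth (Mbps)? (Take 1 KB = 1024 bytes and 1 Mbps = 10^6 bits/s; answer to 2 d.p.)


Formula: Mbps = payload_bytes * RPS * 8 / 1e6
Payload per request = 412 KB = 412 * 1024 = 421888 bytes
Total bytes/sec = 421888 * 84 = 35438592
Total bits/sec = 35438592 * 8 = 283508736
Mbps = 283508736 / 1e6 = 283.51

283.51 Mbps


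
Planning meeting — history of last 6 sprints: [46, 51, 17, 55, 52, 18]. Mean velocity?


Formula: Avg velocity = Total points / Number of sprints
Points: [46, 51, 17, 55, 52, 18]
Sum = 46 + 51 + 17 + 55 + 52 + 18 = 239
Avg velocity = 239 / 6 = 39.83 points/sprint

39.83 points/sprint


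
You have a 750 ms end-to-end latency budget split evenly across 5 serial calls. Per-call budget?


Formula: per_stage = total_budget / stages
per_stage = 750 / 5
per_stage = 150.0 ms

150.0 ms


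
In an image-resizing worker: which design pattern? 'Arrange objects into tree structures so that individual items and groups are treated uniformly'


This matches the Composite pattern

Composite


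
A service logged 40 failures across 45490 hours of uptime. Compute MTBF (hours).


Formula: MTBF = Total operating time / Number of failures
MTBF = 45490 / 40
MTBF = 1137.25 hours

1137.25 hours


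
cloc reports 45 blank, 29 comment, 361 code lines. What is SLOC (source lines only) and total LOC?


Total LOC = blank + comment + code
Total LOC = 45 + 29 + 361 = 435
SLOC (source only) = code = 361

Total LOC: 435, SLOC: 361


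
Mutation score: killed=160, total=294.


Mutation score = killed / total * 100
Mutation score = 160 / 294 * 100
Mutation score = 54.42%

54.42%


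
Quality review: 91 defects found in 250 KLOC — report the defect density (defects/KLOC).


Defect density = defects / KLOC
Defect density = 91 / 250
Defect density = 0.364 defects/KLOC

0.364 defects/KLOC


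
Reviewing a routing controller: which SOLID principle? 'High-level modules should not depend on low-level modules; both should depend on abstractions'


This describes the Dependency Inversion Principle (DIP)

Dependency Inversion Principle (DIP)


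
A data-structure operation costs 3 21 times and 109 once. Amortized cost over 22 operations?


Formula: Amortized cost = Total cost / Operations
Total cost = (21 * 3) + (1 * 109)
Total cost = 63 + 109 = 172
Amortized = 172 / 22 = 7.8182

7.8182


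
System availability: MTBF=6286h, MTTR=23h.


Availability = MTBF / (MTBF + MTTR)
Availability = 6286 / (6286 + 23)
Availability = 6286 / 6309
Availability = 99.6354%

99.6354%


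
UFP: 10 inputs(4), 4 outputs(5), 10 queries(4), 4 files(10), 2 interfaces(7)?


UFP = EI*4 + EO*5 + EQ*4 + ILF*10 + EIF*7
UFP = 10*4 + 4*5 + 10*4 + 4*10 + 2*7
UFP = 40 + 20 + 40 + 40 + 14
UFP = 154

154


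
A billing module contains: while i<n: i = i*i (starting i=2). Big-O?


Reasoning: squaring drives double-exponential growth; iterations ~ log log n
Complexity: O(log log n)

O(log log n)


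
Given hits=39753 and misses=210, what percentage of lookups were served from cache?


Formula: hit rate = hits / (hits + misses) * 100
hit rate = 39753 / (39753 + 210) * 100
hit rate = 39753 / 39963 * 100
hit rate = 99.47%

99.47%


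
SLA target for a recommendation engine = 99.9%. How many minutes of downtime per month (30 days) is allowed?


Formula: allowed downtime = period * (100 - SLA) / 100
Period (month (30 days)) = 43200 minutes
Unavailability fraction = (100 - 99.9) / 100
Allowed downtime = 43200 * (100 - 99.9) / 100
Allowed downtime = 43.2 minutes

43.2 minutes


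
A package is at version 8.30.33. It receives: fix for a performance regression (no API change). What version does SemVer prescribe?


Current: 8.30.33
Change category: 'fix for a performance regression (no API change)' → patch bump
SemVer rule: patch bump → increment PATCH (MAJOR and MINOR unchanged)
New: 8.30.34

8.30.34


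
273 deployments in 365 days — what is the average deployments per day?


Formula: deployments per day = releases / days
= 273 / 365
= 0.748 deploys/day
(equivalently, 5.24 deploys/week)

0.748 deploys/day


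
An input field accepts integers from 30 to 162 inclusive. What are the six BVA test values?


Range: [30, 162]
Boundaries: just below min, min, min+1, max-1, max, just above max
Values: [29, 30, 31, 161, 162, 163]

[29, 30, 31, 161, 162, 163]


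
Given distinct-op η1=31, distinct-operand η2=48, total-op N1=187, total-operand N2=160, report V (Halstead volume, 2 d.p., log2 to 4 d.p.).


Formula: V = N * log2(η), where N = N1 + N2 and η = η1 + η2
η = 31 + 48 = 79
N = 187 + 160 = 347
log2(79) ≈ 6.3038
V = 347 * 6.3038 = 2187.42

2187.42


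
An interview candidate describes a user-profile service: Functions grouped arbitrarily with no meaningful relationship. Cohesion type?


Reasoning: Worst: random grouping
Type: Coincidental cohesion

Coincidental cohesion


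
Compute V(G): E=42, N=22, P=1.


Formula: V(G) = E - N + 2P
V(G) = 42 - 22 + 2*1
V(G) = 20 + 2
V(G) = 22

22


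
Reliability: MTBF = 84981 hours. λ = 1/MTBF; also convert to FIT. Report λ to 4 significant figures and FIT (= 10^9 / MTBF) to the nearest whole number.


Formula: λ = 1 / MTBF; FIT = λ × 1e9 = 1e9 / MTBF
λ = 1 / 84981 ≈ 1.177e-05 failures/hour
FIT = 1e9 / 84981 ≈ 11767 failures per 1e9 hours (nearest whole number)

λ = 1.177e-05 /h, FIT = 11767


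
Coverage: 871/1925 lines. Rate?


Coverage = covered / total * 100
Coverage = 871 / 1925 * 100
Coverage = 45.25%

45.25%


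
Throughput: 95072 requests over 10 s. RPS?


Formula: throughput = requests / seconds
throughput = 95072 / 10
throughput = 9507.2 requests/second

9507.2 requests/second


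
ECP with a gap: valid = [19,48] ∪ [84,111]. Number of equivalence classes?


Valid ranges: [19,48] and [84,111]
Class 1: x < 19 — invalid
Class 2: 19 ≤ x ≤ 48 — valid
Class 3: 48 < x < 84 — invalid (gap between ranges)
Class 4: 84 ≤ x ≤ 111 — valid
Class 5: x > 111 — invalid
Total equivalence classes: 5

5 equivalence classes


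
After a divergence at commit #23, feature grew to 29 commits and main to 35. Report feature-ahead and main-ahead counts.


Common ancestor: commit #23
feature commits after divergence: 29 - 23 = 6
main commits after divergence: 35 - 23 = 12
feature is 6 commits ahead of main
main is 12 commits ahead of feature

feature ahead: 6, main ahead: 12
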